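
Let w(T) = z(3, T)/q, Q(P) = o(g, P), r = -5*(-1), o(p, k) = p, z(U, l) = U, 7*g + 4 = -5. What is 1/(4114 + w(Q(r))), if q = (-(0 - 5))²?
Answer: 25/102853 ≈ 0.00024307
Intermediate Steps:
g = -9/7 (g = -4/7 + (⅐)*(-5) = -4/7 - 5/7 = -9/7 ≈ -1.2857)
q = 25 (q = (-1*(-5))² = 5² = 25)
r = 5
Q(P) = -9/7
w(T) = 3/25
1/(4114 + w(Q(r))) = 1/(4114 + 3/25) = 1/(102853/25) = 25/102853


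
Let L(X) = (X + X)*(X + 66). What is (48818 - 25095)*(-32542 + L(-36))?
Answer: -823235546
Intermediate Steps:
L(X) = 2*X*(66 + X) (L(X) = (2*X)*(66 + X) = 2*X*(66 + X))
(48818 - 25095)*(-32542 + L(-36)) = (48818 - 25095)*(-32542 + 2*(-36)*(66 - 36)) = 23723*(-32542 + 2*(-36)*30) = 23723*(-32542 - 2160) = 23723*(-34702) = -823235546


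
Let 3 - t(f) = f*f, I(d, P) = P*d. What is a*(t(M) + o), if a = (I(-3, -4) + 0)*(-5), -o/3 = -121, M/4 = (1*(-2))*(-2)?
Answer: -6600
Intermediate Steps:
M = 16 (M = 4*((1*(-2))*(-2)) = 4*(-2*(-2)) = 4*4 = 16)
t(f) = 3 - f² (t(f) = 3 - f*f = 3 - f²)
o = 363 (o = -3*(-121) = 363)
a = -60 (a = (-4*(-3) + 0)*(-5) = (12 + 0)*(-5) = 12*(-5) = -60)
a*(t(M) + o) = -60*((3 - 1*16²) + 363) = -60*((3 - 1*256) + 363) = -60*((3 - 256) + 363) = -60*(-253 + 363) = -60*110 = -6600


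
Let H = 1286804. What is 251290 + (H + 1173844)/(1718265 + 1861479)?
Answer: 37481513767/149156 ≈ 2.5129e+5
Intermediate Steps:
251290 + (H + 1173844)/(1718265 + 1861479) = 251290 + (1286804 + 1173844)/(1718265 + 1861479) = 251290 + 2460648/3579744 = 251290 + 2460648*(1/3579744) = 251290 + 102527/149156 = 37481513767/149156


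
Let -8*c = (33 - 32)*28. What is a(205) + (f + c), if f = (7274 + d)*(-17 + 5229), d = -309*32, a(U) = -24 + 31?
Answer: -27248329/2 ≈ -1.3624e+7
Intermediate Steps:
a(U) = 7
c = -7/2 (c = -(33 - 32)*28/8 = -28/8 = -⅛*28 = -7/2 ≈ -3.5000)
d = -9888
f = -13624168 (f = (7274 - 9888)*(-17 + 5229) = -2614*5212 = -13624168)
a(205) + (f + c) = 7 + (-13624168 - 7/2) = 7 - 27248343/2 = -27248329/2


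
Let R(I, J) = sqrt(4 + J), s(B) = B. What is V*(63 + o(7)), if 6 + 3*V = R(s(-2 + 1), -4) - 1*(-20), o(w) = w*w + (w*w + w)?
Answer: 784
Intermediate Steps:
o(w) = w + 2*w**2 (o(w) = w**2 + (w**2 + w) = w**2 + (w + w**2) = w + 2*w**2)
V = 14/3 (V = -2 + (sqrt(4 - 4) - 1*(-20))/3 = -2 + (sqrt(0) + 20)/3 = -2 + (0 + 20)/3 = -2 + (1/3)*20 = -2 + 20/3 = 14/3 ≈ 4.6667)
V*(63 + o(7)) = 14*(63 + 7*(1 + 2*7))/3 = 14*(63 + 7*(1 + 14))/3 = 14*(63 + 7*15)/3 = 14*(63 + 105)/3 = (14/3)*168 = 784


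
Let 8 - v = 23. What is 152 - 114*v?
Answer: 1862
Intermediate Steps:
v = -15 (v = 8 - 1*23 = 8 - 23 = -15)
152 - 114*v = 152 - 114*(-15) = 152 + 1710 = 1862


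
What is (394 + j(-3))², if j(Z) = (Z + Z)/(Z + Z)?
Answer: 156025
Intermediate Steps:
j(Z) = 1 (j(Z) = (2*Z)/((2*Z)) = (2*Z)*(1/(2*Z)) = 1)
(394 + j(-3))² = (394 + 1)² = 395² = 156025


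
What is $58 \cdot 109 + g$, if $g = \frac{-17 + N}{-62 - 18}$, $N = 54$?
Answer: $\frac{505723}{80} \approx 6321.5$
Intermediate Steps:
$g = - \frac{37}{80}$ ($g = \frac{-17 + 54}{-62 - 18} = \frac{37}{-80} = 37 \left(- \frac{1}{80}\right) = - \frac{37}{80} \approx -0.4625$)
$58 \cdot 109 + g = 58 \cdot 109 - \frac{37}{80} = 6322 - \frac{37}{80} = \frac{505723}{80}$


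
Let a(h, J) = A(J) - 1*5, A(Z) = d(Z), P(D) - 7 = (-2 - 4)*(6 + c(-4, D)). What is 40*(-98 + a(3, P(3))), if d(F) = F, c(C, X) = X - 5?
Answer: -4800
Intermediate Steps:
c(C, X) = -5 + X
P(D) = 1 - 6*D (P(D) = 7 + (-2 - 4)*(6 + (-5 + D)) = 7 - 6*(1 + D) = 7 + (-6 - 6*D) = 1 - 6*D)
A(Z) = Z
a(h, J) = -5 + J (a(h, J) = J - 1*5 = J - 5 = -5 + J)
40*(-98 + a(3, P(3))) = 40*(-98 + (-5 + (1 - 6*3))) = 40*(-98 + (-5 + (1 - 18))) = 40*(-98 + (-5 - 17)) = 40*(-98 - 22) = 40*(-120) = -4800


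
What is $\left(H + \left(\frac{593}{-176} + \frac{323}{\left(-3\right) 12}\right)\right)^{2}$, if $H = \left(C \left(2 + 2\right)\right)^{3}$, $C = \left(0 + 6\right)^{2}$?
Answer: $\frac{22370810401013717449}{2509056} \approx 8.916 \cdot 10^{12}$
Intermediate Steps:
$C = 36$ ($C = 6^{2} = 36$)
$H = 2985984$ ($H = \left(36 \left(2 + 2\right)\right)^{3} = \left(36 \cdot 4\right)^{3} = 144^{3} = 2985984$)
$\left(H + \left(\frac{593}{-176} + \frac{323}{\left(-3\right) 12}\right)\right)^{2} = \left(2985984 + \left(\frac{593}{-176} + \frac{323}{\left(-3\right) 12}\right)\right)^{2} = \left(2985984 + \left(593 \left(- \frac{1}{176}\right) + \frac{323}{-36}\right)\right)^{2} = \left(2985984 + \left(- \frac{593}{176} + 323 \left(- \frac{1}{36}\right)\right)\right)^{2} = \left(2985984 - \frac{19549}{1584}\right)^{2} = \left(\frac{4729779107}{1584}\right)^{2} = \frac{22370810401013717449}{2509056}$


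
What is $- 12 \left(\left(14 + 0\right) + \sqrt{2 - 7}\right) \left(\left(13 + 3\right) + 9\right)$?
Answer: $-4200 - 300 i \sqrt{5} \approx -4200.0 - 670.82 i$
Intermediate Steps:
$- 12 \left(\left(14 + 0\right) + \sqrt{2 - 7}\right) \left(\left(13 + 3\right) + 9\right) = - 12 \left(14 + \sqrt{-5}\right) \left(16 + 9\right) = - 12 \left(14 + i \sqrt{5}\right) 25 = \left(-168 - 12 i \sqrt{5}\right) 25 = -4200 - 300 i \sqrt{5}$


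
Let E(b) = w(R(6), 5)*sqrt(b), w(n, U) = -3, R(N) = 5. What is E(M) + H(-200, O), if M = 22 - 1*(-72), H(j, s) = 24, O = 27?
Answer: 24 - 3*sqrt(94) ≈ -5.0861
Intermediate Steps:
M = 94 (M = 22 + 72 = 94)
E(b) = -3*sqrt(b)
E(M) + H(-200, O) = -3*sqrt(94) + 24 = 24 - 3*sqrt(94)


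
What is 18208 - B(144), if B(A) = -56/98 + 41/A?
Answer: 18353953/1008 ≈ 18208.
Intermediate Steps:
B(A) = -4/7 + 41/A (B(A) = -56*1/98 + 41/A = -4/7 + 41/A)
18208 - B(144) = 18208 - (-4/7 + 41/144) = 18208 - 1*(-289/1008) = 18208 + 289/1008 = 18353953/1008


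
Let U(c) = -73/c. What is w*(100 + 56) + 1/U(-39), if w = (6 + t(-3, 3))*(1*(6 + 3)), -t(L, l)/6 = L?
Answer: 2459847/73 ≈ 33697.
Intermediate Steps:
t(L, l) = -6*L
w = 216 (w = (6 - 6*(-3))*(1*(6 + 3)) = (6 + 18)*(1*9) = 24*9 = 216)
w*(100 + 56) + 1/U(-39) = 216*(100 + 56) + 1/(-73/(-39)) = 216*156 + 1/(-73*(-1/39)) = 33696 + 1/(73/39) = 33696 + 39/73 = 2459847/73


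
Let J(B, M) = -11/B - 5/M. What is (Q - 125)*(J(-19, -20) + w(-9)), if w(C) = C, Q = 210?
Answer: -52785/76 ≈ -694.54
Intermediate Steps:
(Q - 125)*(J(-19, -20) + w(-9)) = (210 - 125)*((-11/(-19) - 5/(-20)) - 9) = 85*((-11*(-1/19) - 5*(-1/20)) - 9) = 85*((11/19 + 1/4) - 9) = 85*(63/76 - 9) = 85*(-621/76) = -52785/76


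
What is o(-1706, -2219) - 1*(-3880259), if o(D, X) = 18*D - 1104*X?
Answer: 6299327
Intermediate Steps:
o(D, X) = -1104*X + 18*D
o(-1706, -2219) - 1*(-3880259) = (-1104*(-2219) + 18*(-1706)) - 1*(-3880259) = (2449776 - 30708) + 3880259 = 2419068 + 3880259 = 6299327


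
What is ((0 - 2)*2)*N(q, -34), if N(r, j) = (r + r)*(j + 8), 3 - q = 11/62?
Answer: 18200/31 ≈ 587.10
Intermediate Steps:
q = 175/62 (q = 3 - 11/62 = 175/62 ≈ 2.8226)
N(r, j) = 2*r*(8 + j) (N(r, j) = (2*r)*(8 + j) = 2*r*(8 + j))
((0 - 2)*2)*N(q, -34) = ((0 - 2)*2)*(2*(175/62)*(8 - 34)) = (-2*2)*(2*(175/62)*(-26)) = -4*(-4550/31) = 18200/31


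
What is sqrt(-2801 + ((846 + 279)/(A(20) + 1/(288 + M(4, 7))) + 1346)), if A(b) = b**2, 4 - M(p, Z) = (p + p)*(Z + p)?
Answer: I*sqrt(9669714827955)/81601 ≈ 38.108*I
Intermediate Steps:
M(p, Z) = 4 - 2*p*(Z + p) (M(p, Z) = 4 - (p + p)*(Z + p) = 4 - 2*p*(Z + p))
sqrt(-2801 + ((846 + 279)/(A(20) + 1/(288 + M(4, 7))) + 1346)) = sqrt(-2801 + ((846 + 279)/(20**2 + 1/(288 + (4 - 2*4**2 - 2*7*4))) + 1346)) = sqrt(-2801 + (1125/(400 + 1/(288 + (4 - 2*16 - 56))) + 1346)) = sqrt(-2801 + (1125/(400 + 1/(288 + (4 - 32 - 56))) + 1346)) = sqrt(-2801 + (1125/(400 + 1/(288 - 84)) + 1346)) = sqrt(-2801 + (1125/(400 + 1/204) + 1346)) = sqrt(-2801 + (1125/(81601/204) + 1346)) = sqrt(-2801 + (1125*(204/81601) + 1346)) = sqrt(-2801 + (229500/81601 + 1346)) = sqrt(-2801 + 110064446/81601) = sqrt(-118499955/81601) = I*sqrt(9669714827955)/81601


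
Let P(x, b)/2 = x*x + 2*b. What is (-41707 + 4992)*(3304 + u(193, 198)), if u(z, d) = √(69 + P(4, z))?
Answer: -121306360 - 110145*√97 ≈ -1.2239e+8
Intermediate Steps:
P(x, b) = 2*x² + 4*b (P(x, b) = 2*(x*x + 2*b) = 2*(x² + 2*b) = 2*x² + 4*b)
u(z, d) = √(101 + 4*z) (u(z, d) = √(69 + (2*4² + 4*z)) = √(69 + (2*16 + 4*z)) = √(69 + (32 + 4*z)) = √(101 + 4*z))
(-41707 + 4992)*(3304 + u(193, 198)) = (-41707 + 4992)*(3304 + √(101 + 4*193)) = -36715*(3304 + √(101 + 772)) = -36715*(3304 + √873) = -36715*(3304 + 3*√97) = -121306360 - 110145*√97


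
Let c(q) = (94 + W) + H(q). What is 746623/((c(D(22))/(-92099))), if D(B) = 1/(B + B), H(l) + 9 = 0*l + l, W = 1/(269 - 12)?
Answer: -777574623803516/961481 ≈ -8.0873e+8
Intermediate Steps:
W = 1/257 ≈ 0.0038911
H(l) = -9 + l (H(l) = -9 + (0*l + l) = -9 + (0 + l) = -9 + l)
D(B) = 1/(2*B)
c(q) = 21846/257 + q (c(q) = (94 + 1/257) + (-9 + q) = 24159/257 + (-9 + q) = 21846/257 + q)
746623/((c(D(22))/(-92099))) = 746623/(((21846/257 + (½)/22)/(-92099))) = 746623/(((21846/257 + (½)*(1/22))*(-1/92099))) = 746623/(((21846/257 + 1/44)*(-1/92099))) = 746623/(((961481/11308)*(-1/92099))) = 746623/(-961481/1041455492) = 746623*(-1041455492/961481) = -777574623803516/961481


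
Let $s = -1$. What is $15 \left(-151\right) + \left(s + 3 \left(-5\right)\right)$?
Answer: $-2281$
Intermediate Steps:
$15 \left(-151\right) + \left(s + 3 \left(-5\right)\right) = 15 \left(-151\right) + \left(-1 + 3 \left(-5\right)\right) = -2265 - 16 = -2281$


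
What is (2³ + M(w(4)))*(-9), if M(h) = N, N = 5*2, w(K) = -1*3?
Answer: -162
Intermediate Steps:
w(K) = -3
N = 10
M(h) = 10
(2³ + M(w(4)))*(-9) = (2³ + 10)*(-9) = (8 + 10)*(-9) = 18*(-9) = -162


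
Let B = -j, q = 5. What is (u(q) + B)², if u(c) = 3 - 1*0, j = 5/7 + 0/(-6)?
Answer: 256/49 ≈ 5.2245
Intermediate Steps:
j = 5/7 (j = 5*(⅐) + 0*(-⅙) = 5/7 + 0 = 5/7 ≈ 0.71429)
u(c) = 3 (u(c) = 3 + 0 = 3)
B = -5/7 (B = -1*5/7 = -5/7 ≈ -0.71429)
(u(q) + B)² = (3 - 5/7)² = (16/7)² = 256/49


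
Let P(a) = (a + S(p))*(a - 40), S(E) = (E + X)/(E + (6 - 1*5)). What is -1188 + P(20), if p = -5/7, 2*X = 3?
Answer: -1643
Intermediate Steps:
X = 3/2 (X = (½)*3 = 3/2 ≈ 1.5000)
p = -5/7 (p = -5*⅐ = -5/7 ≈ -0.71429)
S(E) = (3/2 + E)/(1 + E) (S(E) = (E + 3/2)/(E + (6 - 1*5)) = (3/2 + E)/(E + (6 - 5)) = (3/2 + E)/(E + 1) = (3/2 + E)/(1 + E))
P(a) = (-40 + a)*(11/4 + a) (P(a) = (a + (3/2 - 5/7)/(1 - 5/7))*(a - 40) = (a + (11/14)/(2/7))*(-40 + a) = (a + (7/2)*(11/14))*(-40 + a) = (a + 11/4)*(-40 + a) = (11/4 + a)*(-40 + a) = (-40 + a)*(11/4 + a))
-1188 + P(20) = -1188 + (-110 + 20² - 149/4*20) = -1188 + (-110 + 400 - 745) = -1188 - 455 = -1643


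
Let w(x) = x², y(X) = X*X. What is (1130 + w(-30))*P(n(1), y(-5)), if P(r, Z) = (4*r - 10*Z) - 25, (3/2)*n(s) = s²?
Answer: -1658510/3 ≈ -5.5284e+5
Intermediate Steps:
y(X) = X²
n(s) = 2*s²/3
P(r, Z) = -25 - 10*Z + 4*r (P(r, Z) = (-10*Z + 4*r) - 25 = -25 - 10*Z + 4*r)
(1130 + w(-30))*P(n(1), y(-5)) = (1130 + (-30)²)*(-25 - 10*(-5)² + 4*((⅔)*1²)) = (1130 + 900)*(-25 - 10*25 + 4*((⅔)*1)) = 2030*(-25 - 250 + 4*(⅔)) = 2030*(-25 - 250 + 8/3) = 2030*(-817/3) = -1658510/3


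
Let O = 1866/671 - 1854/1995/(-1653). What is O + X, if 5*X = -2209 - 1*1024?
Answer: -158292094453/245864465 ≈ -643.82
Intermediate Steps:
X = -3233/5 (X = (-2209 - 1*1024)/5 = (-2209 - 1024)/5 = (⅕)*(-3233) = -3233/5 ≈ -646.60)
O = 683868616/245864465 (O = 1866*(1/671) - 1854*1/1995*(-1/1653) = 1866/671 - 618/665*(-1/1653) = 1866/671 + 206/366415 = 683868616/245864465 ≈ 2.7815)
O + X = 683868616/245864465 - 3233/5 = -158292094453/245864465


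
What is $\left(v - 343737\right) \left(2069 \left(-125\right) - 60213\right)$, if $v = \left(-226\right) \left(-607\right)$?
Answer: $65857583090$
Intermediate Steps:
$v = 137182$
$\left(v - 343737\right) \left(2069 \left(-125\right) - 60213\right) = \left(137182 - 343737\right) \left(2069 \left(-125\right) - 60213\right) = - 206555 \left(-258625 - 60213\right) = \left(-206555\right) \left(-318838\right) = 65857583090$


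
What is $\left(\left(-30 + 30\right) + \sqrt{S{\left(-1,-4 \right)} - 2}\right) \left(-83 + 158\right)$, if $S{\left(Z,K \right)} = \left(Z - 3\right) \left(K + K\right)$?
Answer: $75 \sqrt{30} \approx 410.79$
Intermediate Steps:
$S{\left(Z,K \right)} = 2 K \left(-3 + Z\right)$ ($S{\left(Z,K \right)} = \left(-3 + Z\right) 2 K = 2 K \left(-3 + Z\right)$)
$\left(\left(-30 + 30\right) + \sqrt{S{\left(-1,-4 \right)} - 2}\right) \left(-83 + 158\right) = \left(\left(-30 + 30\right) + \sqrt{2 \left(-4\right) \left(-3 - 1\right) - 2}\right) \left(-83 + 158\right) = \left(0 + \sqrt{2 \left(-4\right) \left(-4\right) - 2}\right) 75 = \left(0 + \sqrt{32 - 2}\right) 75 = \left(0 + \sqrt{30}\right) 75 = \sqrt{30} \cdot 75 = 75 \sqrt{30}$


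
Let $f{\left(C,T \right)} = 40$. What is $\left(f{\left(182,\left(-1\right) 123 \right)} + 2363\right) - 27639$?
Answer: $-25236$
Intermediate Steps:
$\left(f{\left(182,\left(-1\right) 123 \right)} + 2363\right) - 27639 = \left(40 + 2363\right) - 27639 = 2403 - 27639 = -25236$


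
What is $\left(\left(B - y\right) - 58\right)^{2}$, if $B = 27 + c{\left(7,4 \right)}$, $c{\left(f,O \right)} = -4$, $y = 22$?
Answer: $3249$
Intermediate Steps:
$B = 23$ ($B = 27 - 4 = 23$)
$\left(\left(B - y\right) - 58\right)^{2} = \left(\left(23 - 22\right) - 58\right)^{2} = \left(1 - 58\right)^{2} = \left(-57\right)^{2} = 3249$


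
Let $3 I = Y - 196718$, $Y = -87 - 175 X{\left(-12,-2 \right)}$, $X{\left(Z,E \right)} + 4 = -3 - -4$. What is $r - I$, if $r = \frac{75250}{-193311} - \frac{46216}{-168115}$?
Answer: $\frac{2126263420738826}{32498478765} \approx 65427.0$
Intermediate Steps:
$X{\left(Z,E \right)} = -3$ ($X{\left(Z,E \right)} = -4 - -1 = -4 + \left(-3 + 4\right) = -4 + 1 = -3$)
$Y = 438$ ($Y = -87 - -525 = -87 + 525 = 438$)
$I = - \frac{196280}{3}$ ($I = \frac{438 - 196718}{3} = \frac{1}{3} \left(-196280\right) = - \frac{196280}{3} \approx -65427.0$)
$r = - \frac{3716592574}{32498478765}$ ($r = 75250 \left(- \frac{1}{193311}\right) - - \frac{46216}{168115} = - \frac{75250}{193311} + \frac{46216}{168115} = - \frac{3716592574}{32498478765} \approx -0.11436$)
$r - I = - \frac{3716592574}{32498478765} - - \frac{196280}{3} = - \frac{3716592574}{32498478765} + \frac{196280}{3} = \frac{2126263420738826}{32498478765}$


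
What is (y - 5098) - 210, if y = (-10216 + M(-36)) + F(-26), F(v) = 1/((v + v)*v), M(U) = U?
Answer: -21037119/1352 ≈ -15560.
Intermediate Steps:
F(v) = 1/(2*v²) (F(v) = 1/(((2*v))*v) = (1/(2*v))/v = 1/(2*v²))
y = -13860703/1352 (y = (-10216 - 36) + (½)/(-26)² = -10252 + (½)*(1/676) = -10252 + 1/1352 = -13860703/1352 ≈ -10252.)
(y - 5098) - 210 = (-13860703/1352 - 5098) - 210 = -20753199/1352 - 210 = -21037119/1352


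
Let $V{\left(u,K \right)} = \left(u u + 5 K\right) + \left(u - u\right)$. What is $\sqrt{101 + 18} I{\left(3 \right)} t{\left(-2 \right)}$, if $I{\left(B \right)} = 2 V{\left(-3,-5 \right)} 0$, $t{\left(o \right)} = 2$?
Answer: $0$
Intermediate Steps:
$V{\left(u,K \right)} = u^{2} + 5 K$ ($V{\left(u,K \right)} = \left(u^{2} + 5 K\right) + 0 = u^{2} + 5 K$)
$I{\left(B \right)} = 0$ ($I{\left(B \right)} = 2 \left(\left(-3\right)^{2} + 5 \left(-5\right)\right) 0 = 2 \left(9 - 25\right) 0 = 2 \left(-16\right) 0 = \left(-32\right) 0 = 0$)
$\sqrt{101 + 18} I{\left(3 \right)} t{\left(-2 \right)} = \sqrt{101 + 18} \cdot 0 \cdot 2 = \sqrt{119} \cdot 0 \cdot 2 = 0 \cdot 2 = 0$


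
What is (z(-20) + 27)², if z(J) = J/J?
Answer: 784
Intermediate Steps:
z(J) = 1
(z(-20) + 27)² = (1 + 27)² = 28² = 784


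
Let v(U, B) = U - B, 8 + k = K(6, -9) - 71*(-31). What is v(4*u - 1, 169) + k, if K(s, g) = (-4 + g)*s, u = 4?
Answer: 1961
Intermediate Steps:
K(s, g) = s*(-4 + g)
k = 2115 (k = -8 + (6*(-4 - 9) - 71*(-31)) = -8 + (6*(-13) + 2201) = -8 + (-78 + 2201) = -8 + 2123 = 2115)
v(4*u - 1, 169) + k = ((4*4 - 1) - 1*169) + 2115 = ((16 - 1) - 169) + 2115 = (15 - 169) + 2115 = -154 + 2115 = 1961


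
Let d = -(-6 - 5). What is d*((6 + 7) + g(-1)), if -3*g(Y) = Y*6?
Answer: 165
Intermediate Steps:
g(Y) = -2*Y (g(Y) = -Y*6/3 = -2*Y)
d = 11 (d = -1*(-11) = 11)
d*((6 + 7) + g(-1)) = 11*((6 + 7) - 2*(-1)) = 11*(13 + 2) = 11*15 = 165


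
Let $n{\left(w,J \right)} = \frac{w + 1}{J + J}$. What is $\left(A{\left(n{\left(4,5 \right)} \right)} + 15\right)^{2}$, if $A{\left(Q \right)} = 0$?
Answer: $225$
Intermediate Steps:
$n{\left(w,J \right)} = \frac{1 + w}{2 J}$
$\left(A{\left(n{\left(4,5 \right)} \right)} + 15\right)^{2} = \left(0 + 15\right)^{2} = 15^{2} = 225$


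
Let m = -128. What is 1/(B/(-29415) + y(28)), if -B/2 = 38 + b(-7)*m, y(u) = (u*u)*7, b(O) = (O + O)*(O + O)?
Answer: 1961/10758628 ≈ 0.00018227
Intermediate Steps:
b(O) = 4*O² (b(O) = (2*O)*(2*O) = 4*O²)
y(u) = 7*u² (y(u) = u²*7 = 7*u²)
B = 50100 (B = -2*(38 + (4*(-7)²)*(-128)) = -2*(38 + (4*49)*(-128)) = -2*(38 + 196*(-128)) = -2*(38 - 25088) = -2*(-25050) = 50100)
1/(B/(-29415) + y(28)) = 1/(50100/(-29415) + 7*28²) = 1/(50100*(-1/29415) + 7*784) = 1/(-3340/1961 + 5488) = 1/(10758628/1961) = 1961/10758628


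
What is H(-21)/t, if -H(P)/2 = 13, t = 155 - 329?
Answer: 13/87 ≈ 0.14943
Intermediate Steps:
t = -174
H(P) = -26 (H(P) = -2*13 = -26)
H(-21)/t = -26/(-174) = -26*(-1/174) = 13/87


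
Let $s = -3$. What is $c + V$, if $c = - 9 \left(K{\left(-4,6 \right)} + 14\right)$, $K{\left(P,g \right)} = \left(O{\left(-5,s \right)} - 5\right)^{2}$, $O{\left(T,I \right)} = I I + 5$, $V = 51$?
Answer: $-804$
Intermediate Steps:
$O{\left(T,I \right)} = 5 + I^{2}$ ($O{\left(T,I \right)} = I^{2} + 5 = 5 + I^{2}$)
$K{\left(P,g \right)} = 81$ ($K{\left(P,g \right)} = \left(\left(5 + \left(-3\right)^{2}\right) - 5\right)^{2} = \left(\left(5 + 9\right) - 5\right)^{2} = \left(14 - 5\right)^{2} = 9^{2} = 81$)
$c = -855$ ($c = - 9 \left(81 + 14\right) = \left(-9\right) 95 = -855$)
$c + V = -855 + 51 = -804$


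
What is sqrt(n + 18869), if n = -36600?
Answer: I*sqrt(17731) ≈ 133.16*I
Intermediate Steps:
sqrt(n + 18869) = sqrt(-36600 + 18869) = sqrt(-17731) = I*sqrt(17731)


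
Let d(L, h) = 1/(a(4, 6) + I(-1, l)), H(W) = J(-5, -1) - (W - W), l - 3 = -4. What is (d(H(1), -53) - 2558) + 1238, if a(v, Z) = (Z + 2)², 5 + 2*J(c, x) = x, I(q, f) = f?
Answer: -83159/63 ≈ -1320.0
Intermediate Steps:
l = -1 (l = 3 - 4 = -1)
J(c, x) = -5/2 + x/2
a(v, Z) = (2 + Z)²
H(W) = -3 (H(W) = (-5/2 + (½)*(-1)) - (W - W) = (-5/2 - ½) - 1*0 = -3 + 0 = -3)
d(L, h) = 1/63 (d(L, h) = 1/((2 + 6)² - 1) = 1/(8² - 1) = 1/(64 - 1) = 1/63)
(d(H(1), -53) - 2558) + 1238 = (1/63 - 2558) + 1238 = -161153/63 + 1238 = -83159/63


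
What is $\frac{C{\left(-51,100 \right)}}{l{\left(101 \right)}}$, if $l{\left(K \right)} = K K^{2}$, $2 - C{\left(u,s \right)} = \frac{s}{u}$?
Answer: $\frac{2}{520251} \approx 3.8443 \cdot 10^{-6}$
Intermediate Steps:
$C{\left(u,s \right)} = 2 - \frac{s}{u}$
$l{\left(K \right)} = K^{3}$
$\frac{C{\left(-51,100 \right)}}{l{\left(101 \right)}} = \frac{2 - \frac{100}{-51}}{101^{3}} = \frac{2 - 100 \left(- \frac{1}{51}\right)}{1030301} = \left(2 + \frac{100}{51}\right) \frac{1}{1030301} = \frac{202}{51} \cdot \frac{1}{1030301} = \frac{2}{520251}$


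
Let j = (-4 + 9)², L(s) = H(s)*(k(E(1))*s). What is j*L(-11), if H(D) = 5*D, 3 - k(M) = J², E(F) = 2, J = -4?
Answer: -196625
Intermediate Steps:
k(M) = -13 (k(M) = 3 - 1*(-4)² = 3 - 1*16 = 3 - 16 = -13)
L(s) = -65*s² (L(s) = (5*s)*(-13*s) = -65*s²)
j = 25 (j = 5² = 25)
j*L(-11) = 25*(-65*(-11)²) = 25*(-65*121) = 25*(-7865) = -196625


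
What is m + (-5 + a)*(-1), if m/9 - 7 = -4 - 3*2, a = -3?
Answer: -19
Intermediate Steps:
m = -27 (m = 63 + 9*(-4 - 3*2) = 63 + 9*(-4 - 6) = 63 + 9*(-10) = 63 - 90 = -27)
m + (-5 + a)*(-1) = -27 + (-5 - 3)*(-1) = -27 - 8*(-1) = -27 + 8 = -19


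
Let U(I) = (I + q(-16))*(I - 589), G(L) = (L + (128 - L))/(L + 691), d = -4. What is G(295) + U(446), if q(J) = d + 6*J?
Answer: -24392590/493 ≈ -49478.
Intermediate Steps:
G(L) = 128/(691 + L)
q(J) = -4 + 6*J
U(I) = (-589 + I)*(-100 + I) (U(I) = (I + (-4 + 6*(-16)))*(I - 589) = (I + (-4 - 96))*(-589 + I) = (I - 100)*(-589 + I) = (-100 + I)*(-589 + I) = (-589 + I)*(-100 + I))
G(295) + U(446) = 128/(691 + 295) + (58900 + 446² - 689*446) = 128/986 + (58900 + 198916 - 307294) = 128*(1/986) - 49478 = 64/493 - 49478 = -24392590/493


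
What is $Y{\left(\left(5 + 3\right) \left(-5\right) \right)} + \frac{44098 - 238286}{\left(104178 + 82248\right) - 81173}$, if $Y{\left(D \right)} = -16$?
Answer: $- \frac{1878236}{105253} \approx -17.845$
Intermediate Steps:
$Y{\left(\left(5 + 3\right) \left(-5\right) \right)} + \frac{44098 - 238286}{\left(104178 + 82248\right) - 81173} = -16 + \frac{44098 - 238286}{\left(104178 + 82248\right) - 81173} = -16 - \frac{194188}{186426 - 81173} = -16 - \frac{194188}{105253} = - \frac{1878236}{105253}$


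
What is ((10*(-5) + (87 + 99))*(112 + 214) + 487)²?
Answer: 2009101329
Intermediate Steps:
((10*(-5) + (87 + 99))*(112 + 214) + 487)² = ((-50 + 186)*326 + 487)² = (136*326 + 487)² = (44336 + 487)² = 44823² = 2009101329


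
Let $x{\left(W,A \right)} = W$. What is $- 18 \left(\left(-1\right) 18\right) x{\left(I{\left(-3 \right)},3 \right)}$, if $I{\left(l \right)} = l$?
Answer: $-972$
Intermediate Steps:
$- 18 \left(\left(-1\right) 18\right) x{\left(I{\left(-3 \right)},3 \right)} = - 18 \left(\left(-1\right) 18\right) \left(-3\right) = \left(-18\right) \left(-18\right) \left(-3\right) = 324 \left(-3\right) = -972$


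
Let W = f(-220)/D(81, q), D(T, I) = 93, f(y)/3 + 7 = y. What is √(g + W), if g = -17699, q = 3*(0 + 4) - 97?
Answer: 4*I*√1063486/31 ≈ 133.07*I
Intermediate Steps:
f(y) = -21 + 3*y
q = -85 (q = 3*4 - 97 = 12 - 97 = -85)
W = -227/31 (W = (-21 + 3*(-220))/93 = (-21 - 660)*(1/93) = -681*1/93 = -227/31 ≈ -7.3226)
√(g + W) = √(-17699 - 227/31) = √(-548896/31) = 4*I*√1063486/31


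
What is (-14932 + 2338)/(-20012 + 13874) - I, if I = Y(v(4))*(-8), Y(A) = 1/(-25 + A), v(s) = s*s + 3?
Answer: 245/341 ≈ 0.71848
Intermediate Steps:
v(s) = 3 + s² (v(s) = s² + 3 = 3 + s²)
I = 4/3 (I = -8/(-25 + (3 + 4²)) = -8/(-25 + (3 + 16)) = -8/(-25 + 19) = -8/(-6) = -⅙*(-8) = 4/3 ≈ 1.3333)
(-14932 + 2338)/(-20012 + 13874) - I = (-14932 + 2338)/(-20012 + 13874) - 1*4/3 = -12594/(-6138) - 4/3 = -12594*(-1/6138) - 4/3 = 2099/1023 - 4/3 = 245/341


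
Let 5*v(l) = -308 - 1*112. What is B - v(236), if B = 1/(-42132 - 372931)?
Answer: 34865291/415063 ≈ 84.000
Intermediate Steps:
B = -1/415063 (B = 1/(-415063) = -1/415063 ≈ -2.4093e-6)
v(l) = -84 (v(l) = (-308 - 1*112)/5 = (-308 - 112)/5 = (⅕)*(-420) = -84)
B - v(236) = -1/415063 - 1*(-84) = -1/415063 + 84 = 34865291/415063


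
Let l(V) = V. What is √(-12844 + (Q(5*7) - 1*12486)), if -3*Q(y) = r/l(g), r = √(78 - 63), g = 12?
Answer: √(-911880 - √15)/6 ≈ 159.15*I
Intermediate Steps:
r = √15 ≈ 3.8730
Q(y) = -√15/36 (Q(y) = -√15/(3*12) = -√15/36)
√(-12844 + (Q(5*7) - 1*12486)) = √(-12844 + (-√15/36 - 1*12486)) = √(-12844 + (-√15/36 - 12486)) = √(-12844 + (-12486 - √15/36)) = √(-25330 - √15/36)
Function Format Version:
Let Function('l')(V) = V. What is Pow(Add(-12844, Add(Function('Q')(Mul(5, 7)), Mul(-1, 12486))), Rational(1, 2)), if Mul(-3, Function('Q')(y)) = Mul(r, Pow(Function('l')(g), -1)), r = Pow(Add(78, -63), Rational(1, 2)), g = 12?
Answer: Mul(Rational(1, 6), Pow(Add(-911880, Mul(-1, Pow(15, Rational(1, 2)))), Rational(1, 2))) ≈ Mul(159.15, I)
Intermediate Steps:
r = Pow(15, Rational(1, 2)) ≈ 3.8730
Function('Q')(y) = Mul(Rational(-1, 36), Pow(15, Rational(1, 2))) (Function('Q')(y) = Mul(Rational(-1, 3), Mul(Pow(15, Rational(1, 2)), Pow(12, -1))) = Mul(Rational(-1, 3), Mul(Pow(15, Rational(1, 2)), Rational(1, 12))) = Mul(Rational(-1, 3), Mul(Rational(1, 12), Pow(15, Rational(1, 2)))) = Mul(Rational(-1, 36), Pow(15, Rational(1, 2))))
Pow(Add(-12844, Add(Function('Q')(Mul(5, 7)), Mul(-1, 12486))), Rational(1, 2)) = Pow(Add(-12844, Add(Mul(Rational(-1, 36), Pow(15, Rational(1, 2))), Mul(-1, 12486))), Rational(1, 2)) = Pow(Add(-12844, Add(Mul(Rational(-1, 36), Pow(15, Rational(1, 2))), -12486)), Rational(1, 2)) = Pow(Add(-12844, Add(-12486, Mul(Rational(-1, 36), Pow(15, Rational(1, 2))))), Rational(1, 2)) = Pow(Add(-25330, Mul(Rational(-1, 36), Pow(15, Rational(1, 2)))), Rational(1, 2))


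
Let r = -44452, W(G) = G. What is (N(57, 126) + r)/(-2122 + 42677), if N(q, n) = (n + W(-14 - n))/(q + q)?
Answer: -2533771/2311635 ≈ -1.0961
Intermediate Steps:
N(q, n) = -7/q (N(q, n) = (n + (-14 - n))/(q + q) = -14*1/(2*q) = -7/q)
(N(57, 126) + r)/(-2122 + 42677) = (-7/57 - 44452)/(-2122 + 42677) = (-7*1/57 - 44452)/40555 = (-7/57 - 44452)*(1/40555) = -2533771/57*1/40555 = -2533771/2311635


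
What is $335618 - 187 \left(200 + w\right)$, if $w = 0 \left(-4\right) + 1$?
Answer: $298031$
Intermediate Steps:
$w = 1$ ($w = 0 + 1 = 1$)
$335618 - 187 \left(200 + w\right) = 335618 - 187 \left(200 + 1\right) = 335618 - 37587 = 298031$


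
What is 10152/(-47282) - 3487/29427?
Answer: -4932077/14801781 ≈ -0.33321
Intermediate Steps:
10152/(-47282) - 3487/29427 = 10152*(-1/47282) - 3487*1/29427 = -108/503 - 3487/29427 = -4932077/14801781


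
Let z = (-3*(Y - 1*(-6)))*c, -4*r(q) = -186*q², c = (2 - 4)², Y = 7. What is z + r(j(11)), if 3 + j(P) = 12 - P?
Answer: 30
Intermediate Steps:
c = 4 (c = (-2)² = 4)
j(P) = 9 - P (j(P) = -3 + (12 - P) = 9 - P)
r(q) = 93*q²/2 (r(q) = -(-93)*q²/2 = 93*q²/2)
z = -156 (z = -3*(7 - 1*(-6))*4 = -3*(7 + 6)*4 = -3*13*4 = -39*4 = -156)
z + r(j(11)) = -156 + 93*(9 - 1*11)²/2 = -156 + 93*(9 - 11)²/2 = -156 + (93/2)*(-2)² = -156 + (93/2)*4 = -156 + 186 = 30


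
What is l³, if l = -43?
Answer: -79507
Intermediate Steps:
l³ = (-43)³ = -79507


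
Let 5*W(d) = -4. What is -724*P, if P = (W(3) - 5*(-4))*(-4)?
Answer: 278016/5 ≈ 55603.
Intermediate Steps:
W(d) = -⅘ (W(d) = (⅕)*(-4) = -⅘)
P = -384/5 (P = (-⅘ - 5*(-4))*(-4) = (-⅘ + 20)*(-4) = (96/5)*(-4) = -384/5 ≈ -76.800)
-724*P = -724*(-384/5) = 278016/5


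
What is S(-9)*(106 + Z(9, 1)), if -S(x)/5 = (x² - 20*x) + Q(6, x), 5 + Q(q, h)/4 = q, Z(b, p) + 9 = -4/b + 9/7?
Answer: -8167300/63 ≈ -1.2964e+5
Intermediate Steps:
Z(b, p) = -54/7 - 4/b (Z(b, p) = -9 + (-4/b + 9/7) = -9 + (9/7 - 4/b) = -54/7 - 4/b)
Q(q, h) = -20 + 4*q
S(x) = -20 - 5*x² + 100*x (S(x) = -5*((x² - 20*x) + (-20 + 4*6)) = -5*((x² - 20*x) + (-20 + 24)) = -5*((x² - 20*x) + 4) = -5*(4 + x² - 20*x) = -20 - 5*x² + 100*x)
S(-9)*(106 + Z(9, 1)) = (-20 - 5*(-9)² + 100*(-9))*(106 + (-54/7 - 4/9)) = (-20 - 5*81 - 900)*(106 + (-54/7 - 4*⅑)) = (-20 - 405 - 900)*(106 + (-54/7 - 4/9)) = -1325*(106 - 514/63) = -1325*6164/63 = -8167300/63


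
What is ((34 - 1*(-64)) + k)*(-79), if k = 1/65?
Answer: -503309/65 ≈ -7743.2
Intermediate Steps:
k = 1/65 ≈ 0.015385
((34 - 1*(-64)) + k)*(-79) = ((34 - 1*(-64)) + 1/65)*(-79) = ((34 + 64) + 1/65)*(-79) = (98 + 1/65)*(-79) = (6371/65)*(-79) = -503309/65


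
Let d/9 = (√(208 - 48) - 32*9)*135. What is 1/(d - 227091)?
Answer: -192337/110901832707 - 540*√10/36967277569 ≈ -1.7805e-6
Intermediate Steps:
d = -349920 + 4860*√10 (d = 9*((√(208 - 48) - 32*9)*135) = 9*((√160 - 288)*135) = 9*((4*√10 - 288)*135) = 9*((-288 + 4*√10)*135) = 9*(-38880 + 540*√10) = -349920 + 4860*√10 ≈ -3.3455e+5)
1/(d - 227091) = 1/((-349920 + 4860*√10) - 227091) = 1/(-577011 + 4860*√10)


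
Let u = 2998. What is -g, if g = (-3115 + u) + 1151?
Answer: -1034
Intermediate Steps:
g = 1034 (g = (-3115 + 2998) + 1151 = -117 + 1151 = 1034)
-g = -1*1034 = -1034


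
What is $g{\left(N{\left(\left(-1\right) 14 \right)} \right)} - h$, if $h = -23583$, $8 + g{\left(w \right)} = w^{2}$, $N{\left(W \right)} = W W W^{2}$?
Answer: $1475812631$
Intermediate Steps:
$N{\left(W \right)} = W^{4}$ ($N{\left(W \right)} = W^{2} W^{2} = W^{4}$)
$g{\left(w \right)} = -8 + w^{2}$
$g{\left(N{\left(\left(-1\right) 14 \right)} \right)} - h = \left(-8 + \left(\left(\left(-1\right) 14\right)^{4}\right)^{2}\right) - -23583 = \left(-8 + \left(\left(-14\right)^{4}\right)^{2}\right) + 23583 = \left(-8 + 38416^{2}\right) + 23583 = \left(-8 + 1475789056\right) + 23583 = 1475789048 + 23583 = 1475812631$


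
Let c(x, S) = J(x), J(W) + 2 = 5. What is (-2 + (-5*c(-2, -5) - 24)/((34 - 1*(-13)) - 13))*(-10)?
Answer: 535/17 ≈ 31.471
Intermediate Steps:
J(W) = 3 (J(W) = -2 + 5 = 3)
c(x, S) = 3
(-2 + (-5*c(-2, -5) - 24)/((34 - 1*(-13)) - 13))*(-10) = (-2 + (-5*3 - 24)/((34 - 1*(-13)) - 13))*(-10) = (-2 + (-15 - 24)/((34 + 13) - 13))*(-10) = (-2 - 39/(47 - 13))*(-10) = (-2 - 39/34)*(-10) = -107/34*(-10) = 535/17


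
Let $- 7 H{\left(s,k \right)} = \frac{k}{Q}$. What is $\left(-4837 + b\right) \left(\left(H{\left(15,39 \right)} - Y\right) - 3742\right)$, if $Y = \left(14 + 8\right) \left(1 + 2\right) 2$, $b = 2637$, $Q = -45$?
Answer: $\frac{178973080}{21} \approx 8.5225 \cdot 10^{6}$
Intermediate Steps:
$H{\left(s,k \right)} = \frac{k}{315}$ ($H{\left(s,k \right)} = - \frac{k \frac{1}{-45}}{7} = - \frac{k \left(- \frac{1}{45}\right)}{7} = - \frac{\left(- \frac{1}{45}\right) k}{7} = \frac{k}{315}$)
$Y = 132$ ($Y = 22 \cdot 3 \cdot 2 = 22 \cdot 6 = 132$)
$\left(-4837 + b\right) \left(\left(H{\left(15,39 \right)} - Y\right) - 3742\right) = \left(-4837 + 2637\right) \left(\left(\frac{1}{315} \cdot 39 - 132\right) - 3742\right) = - 2200 \left(\left(\frac{13}{105} - 132\right) - 3742\right) = - 2200 \left(- \frac{13847}{105} - 3742\right) = \left(-2200\right) \left(- \frac{406757}{105}\right) = \frac{178973080}{21}$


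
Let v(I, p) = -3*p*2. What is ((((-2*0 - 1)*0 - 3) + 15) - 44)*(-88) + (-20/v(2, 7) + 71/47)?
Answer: 2781353/987 ≈ 2818.0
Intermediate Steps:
v(I, p) = -6*p
((((-2*0 - 1)*0 - 3) + 15) - 44)*(-88) + (-20/v(2, 7) + 71/47) = ((((-2*0 - 1)*0 - 3) + 15) - 44)*(-88) + (-20/((-6*7)) + 71/47) = ((((0 - 1)*0 - 3) + 15) - 44)*(-88) + (-20/(-42) + 71*(1/47)) = (((-1*0 - 3) + 15) - 44)*(-88) + (-20*(-1/42) + 71/47) = (((0 - 3) + 15) - 44)*(-88) + (10/21 + 71/47) = ((-3 + 15) - 44)*(-88) + 1961/987 = (12 - 44)*(-88) + 1961/987 = -32*(-88) + 1961/987 = 2816 + 1961/987 = 2781353/987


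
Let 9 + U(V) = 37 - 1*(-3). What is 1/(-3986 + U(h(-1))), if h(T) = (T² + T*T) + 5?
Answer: -1/3955 ≈ -0.00025284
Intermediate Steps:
h(T) = 5 + 2*T² (h(T) = (T² + T²) + 5 = 2*T² + 5 = 5 + 2*T²)
U(V) = 31 (U(V) = -9 + (37 - 1*(-3)) = -9 + (37 + 3) = -9 + 40 = 31)
1/(-3986 + U(h(-1))) = 1/(-3986 + 31) = 1/(-3955) = -1/3955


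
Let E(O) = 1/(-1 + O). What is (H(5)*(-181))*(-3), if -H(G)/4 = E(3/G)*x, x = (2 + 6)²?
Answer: 347520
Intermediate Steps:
x = 64 (x = 8² = 64)
H(G) = -256/(-1 + 3/G) (H(G) = -4*64/(-1 + 3/G) = -256/(-1 + 3/G))
(H(5)*(-181))*(-3) = ((256*5/(-3 + 5))*(-181))*(-3) = ((256*5/2)*(-181))*(-3) = ((256*5*(½))*(-181))*(-3) = (640*(-181))*(-3) = -115840*(-3) = 347520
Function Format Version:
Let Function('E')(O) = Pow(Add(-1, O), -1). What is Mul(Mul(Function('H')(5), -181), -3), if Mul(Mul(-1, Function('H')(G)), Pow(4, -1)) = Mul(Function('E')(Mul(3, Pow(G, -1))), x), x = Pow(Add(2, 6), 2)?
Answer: 347520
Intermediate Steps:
x = 64 (x = Pow(8, 2) = 64)
Function('H')(G) = Mul(-256, Pow(Add(-1, Mul(3, Pow(G, -1))), -1)) (Function('H')(G) = Mul(-4, Mul(Pow(Add(-1, Mul(3, Pow(G, -1))), -1), 64)) = Mul(-4, Mul(64, Pow(Add(-1, Mul(3, Pow(G, -1))), -1))) = Mul(-256, Pow(Add(-1, Mul(3, Pow(G, -1))), -1)))
Mul(Mul(Function('H')(5), -181), -3) = Mul(Mul(Mul(256, 5, Pow(Add(-3, 5), -1)), -181), -3) = Mul(Mul(Mul(256, 5, Pow(2, -1)), -181), -3) = Mul(Mul(Mul(256, 5, Rational(1, 2)), -181), -3) = Mul(Mul(640, -181), -3) = Mul(-115840, -3) = 347520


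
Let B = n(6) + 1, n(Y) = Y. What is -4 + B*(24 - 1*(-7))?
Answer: 213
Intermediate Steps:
B = 7 (B = 6 + 1 = 7)
-4 + B*(24 - 1*(-7)) = -4 + 7*(24 - 1*(-7)) = -4 + 7*(24 + 7) = -4 + 7*31 = -4 + 217 = 213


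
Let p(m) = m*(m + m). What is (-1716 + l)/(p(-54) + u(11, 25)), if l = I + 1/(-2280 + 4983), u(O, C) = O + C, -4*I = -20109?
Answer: 35801239/63444816 ≈ 0.56429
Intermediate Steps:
I = 20109/4 (I = -¼*(-20109) = 20109/4 ≈ 5027.3)
u(O, C) = C + O
p(m) = 2*m² (p(m) = m*(2*m) = 2*m²)
l = 54354631/10812 (l = 20109/4 + 1/(-2280 + 4983) = 20109/4 + 1/2703 = 54354631/10812 ≈ 5027.3)
(-1716 + l)/(p(-54) + u(11, 25)) = (-1716 + 54354631/10812)/(2*(-54)² + (25 + 11)) = 35801239/(10812*(2*2916 + 36)) = 35801239/(10812*(5832 + 36)) = (35801239/10812)/5868 = (35801239/10812)*(1/5868) = 35801239/63444816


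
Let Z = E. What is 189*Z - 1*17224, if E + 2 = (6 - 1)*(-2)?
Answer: -19492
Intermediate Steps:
E = -12 (E = -2 + (6 - 1)*(-2) = -2 + 5*(-2) = -2 - 10 = -12)
Z = -12
189*Z - 1*17224 = 189*(-12) - 1*17224 = -2268 - 17224 = -19492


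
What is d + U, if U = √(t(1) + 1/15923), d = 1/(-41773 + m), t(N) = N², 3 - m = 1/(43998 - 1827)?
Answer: -42171/1761482671 + 2*√63389463/15923 ≈ 1.0000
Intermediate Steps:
m = 126512/42171 (m = 3 - 1/(43998 - 1827) = 3 - 1/42171 = 126512/42171 ≈ 3.0000)
d = -42171/1761482671 (d = 1/(-41773 + 126512/42171) = 1/(-1761482671/42171) = -42171/1761482671 ≈ -2.3941e-5)
U = 2*√63389463/15923 (U = √(1² + 1/15923) = √(1 + 1/15923) = √(15924/15923) = 2*√63389463/15923 ≈ 1.0000)
d + U = -42171/1761482671 + 2*√63389463/15923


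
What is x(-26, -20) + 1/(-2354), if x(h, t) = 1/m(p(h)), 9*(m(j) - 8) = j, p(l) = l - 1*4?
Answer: 1762/8239 ≈ 0.21386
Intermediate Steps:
p(l) = -4 + l (p(l) = l - 4 = -4 + l)
m(j) = 8 + j/9
x(h, t) = 1/(68/9 + h/9) (x(h, t) = 1/(8 + (-4 + h)/9) = 1/(8 + (-4/9 + h/9)) = 1/(68/9 + h/9))
x(-26, -20) + 1/(-2354) = 9/(68 - 26) + 1/(-2354) = 9/42 - 1/2354 = 9*(1/42) - 1/2354 = 3/14 - 1/2354 = 1762/8239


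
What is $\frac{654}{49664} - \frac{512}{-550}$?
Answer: $\frac{6446917}{6828800} \approx 0.94408$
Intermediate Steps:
$\frac{654}{49664} - \frac{512}{-550} = 654 \cdot \frac{1}{49664} - - \frac{256}{275} = \frac{327}{24832} + \frac{256}{275} = \frac{6446917}{6828800}$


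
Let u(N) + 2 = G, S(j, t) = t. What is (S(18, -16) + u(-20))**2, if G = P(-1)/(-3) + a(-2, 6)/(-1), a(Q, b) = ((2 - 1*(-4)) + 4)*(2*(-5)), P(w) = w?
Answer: 61009/9 ≈ 6778.8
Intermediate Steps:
a(Q, b) = -100 (a(Q, b) = ((2 + 4) + 4)*(-10) = (6 + 4)*(-10) = 10*(-10) = -100)
G = 301/3 (G = -1/(-3) - 100/(-1) = -1*(-1/3) - 100*(-1) = 1/3 + 100 = 301/3 ≈ 100.33)
u(N) = 295/3 (u(N) = -2 + 301/3 = 295/3)
(S(18, -16) + u(-20))**2 = (-16 + 295/3)**2 = (247/3)**2 = 61009/9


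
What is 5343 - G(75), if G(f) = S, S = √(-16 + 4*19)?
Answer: 5343 - 2*√15 ≈ 5335.3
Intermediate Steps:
S = 2*√15 (S = √(-16 + 76) = √60 = 2*√15 ≈ 7.7460)
G(f) = 2*√15
5343 - G(75) = 5343 - 2*√15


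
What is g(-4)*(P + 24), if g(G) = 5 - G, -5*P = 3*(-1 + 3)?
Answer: 1026/5 ≈ 205.20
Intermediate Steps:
P = -6/5 (P = -3*(-1 + 3)/5 = -3*2/5 = -1/5*6 = -6/5 ≈ -1.2000)
g(-4)*(P + 24) = (5 - 1*(-4))*(-6/5 + 24) = (5 + 4)*(114/5) = 9*(114/5) = 1026/5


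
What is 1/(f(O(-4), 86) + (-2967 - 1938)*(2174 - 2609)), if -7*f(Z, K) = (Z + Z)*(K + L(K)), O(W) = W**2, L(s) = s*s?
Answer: 7/14696301 ≈ 4.7631e-7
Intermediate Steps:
L(s) = s**2
f(Z, K) = -2*Z*(K + K**2)/7 (f(Z, K) = -(Z + Z)*(K + K**2)/7 = -2*Z*(K + K**2)/7)
1/(f(O(-4), 86) + (-2967 - 1938)*(2174 - 2609)) = 1/(-2/7*86*(-4)**2*(1 + 86) + (-2967 - 1938)*(2174 - 2609)) = 1/(-2/7*86*16*87 - 4905*(-435)) = 1/(-239424/7 + 2133675) = 1/(14696301/7) = 7/14696301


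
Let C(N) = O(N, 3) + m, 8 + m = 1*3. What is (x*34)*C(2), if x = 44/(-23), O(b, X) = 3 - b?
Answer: 5984/23 ≈ 260.17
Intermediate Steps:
x = -44/23 (x = 44*(-1/23) = -44/23 ≈ -1.9130)
m = -5 (m = -8 + 1*3 = -8 + 3 = -5)
C(N) = -2 - N (C(N) = (3 - N) - 5 = -2 - N)
(x*34)*C(2) = (-44/23*34)*(-2 - 1*2) = -1496*(-2 - 2)/23 = -1496/23*(-4) = 5984/23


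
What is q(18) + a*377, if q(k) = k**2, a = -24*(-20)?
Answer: 181284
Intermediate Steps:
a = 480
q(18) + a*377 = 18**2 + 480*377 = 324 + 180960 = 181284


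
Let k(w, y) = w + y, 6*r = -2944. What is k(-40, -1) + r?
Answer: -1595/3 ≈ -531.67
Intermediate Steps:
r = -1472/3 (r = (⅙)*(-2944) = -1472/3 ≈ -490.67)
k(-40, -1) + r = (-40 - 1) - 1472/3 = -41 - 1472/3 = -1595/3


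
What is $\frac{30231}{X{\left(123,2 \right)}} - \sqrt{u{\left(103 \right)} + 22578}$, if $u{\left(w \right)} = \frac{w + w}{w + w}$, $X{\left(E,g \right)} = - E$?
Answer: $- \frac{10077}{41} - \sqrt{22579} \approx -396.04$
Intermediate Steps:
$u{\left(w \right)} = 1$ ($u{\left(w \right)} = \frac{2 w}{2 w} = 2 w \frac{1}{2 w} = 1$)
$\frac{30231}{X{\left(123,2 \right)}} - \sqrt{u{\left(103 \right)} + 22578} = \frac{30231}{\left(-1\right) 123} - \sqrt{1 + 22578} = \frac{30231}{-123} - \sqrt{22579} = 30231 \left(- \frac{1}{123}\right) - \sqrt{22579} = - \frac{10077}{41} - \sqrt{22579}$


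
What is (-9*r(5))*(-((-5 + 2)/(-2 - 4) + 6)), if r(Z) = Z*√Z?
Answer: 585*√5/2 ≈ 654.05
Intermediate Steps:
r(Z) = Z^(3/2)
(-9*r(5))*(-((-5 + 2)/(-2 - 4) + 6)) = (-45*√5)*(-((-5 + 2)/(-2 - 4) + 6)) = (-45*√5)*(-(-3/(-6) + 6)) = (-45*√5)*(-(-3*(-⅙) + 6)) = (-45*√5)*(-(½ + 6)) = (-45*√5)*(-1*13/2) = -45*√5*(-13/2) = 585*√5/2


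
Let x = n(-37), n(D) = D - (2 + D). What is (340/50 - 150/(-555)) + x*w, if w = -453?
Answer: 168918/185 ≈ 913.07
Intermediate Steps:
n(D) = -2 (n(D) = D + (-2 - D) = -2)
x = -2
(340/50 - 150/(-555)) + x*w = (340/50 - 150/(-555)) - 2*(-453) = (340*(1/50) - 150*(-1/555)) + 906 = (34/5 + 10/37) + 906 = 1308/185 + 906 = 168918/185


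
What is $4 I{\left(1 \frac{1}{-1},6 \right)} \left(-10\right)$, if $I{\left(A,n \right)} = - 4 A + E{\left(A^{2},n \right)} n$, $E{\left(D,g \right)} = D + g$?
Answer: $-1840$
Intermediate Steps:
$I{\left(A,n \right)} = - 4 A + n \left(n + A^{2}\right)$ ($I{\left(A,n \right)} = - 4 A + \left(A^{2} + n\right) n = - 4 A + \left(n + A^{2}\right) n = - 4 A + n \left(n + A^{2}\right)$)
$4 I{\left(1 \frac{1}{-1},6 \right)} \left(-10\right) = 4 \left(- 4 \cdot 1 \frac{1}{-1} + 6 \left(6 + \left(1 \frac{1}{-1}\right)^{2}\right)\right) \left(-10\right) = 4 \left(- 4 \cdot 1 \left(-1\right) + 6 \left(6 + \left(1 \left(-1\right)\right)^{2}\right)\right) \left(-10\right) = 4 \left(\left(-4\right) \left(-1\right) + 6 \left(6 + \left(-1\right)^{2}\right)\right) \left(-10\right) = 4 \left(4 + 6 \left(6 + 1\right)\right) \left(-10\right) = 4 \left(4 + 6 \cdot 7\right) \left(-10\right) = 4 \left(4 + 42\right) \left(-10\right) = 4 \cdot 46 \left(-10\right) = 184 \left(-10\right) = -1840$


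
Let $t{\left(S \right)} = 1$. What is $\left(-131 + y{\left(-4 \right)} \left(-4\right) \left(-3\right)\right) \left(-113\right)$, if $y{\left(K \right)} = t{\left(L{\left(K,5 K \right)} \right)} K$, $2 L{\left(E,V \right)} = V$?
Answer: $20227$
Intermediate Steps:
$L{\left(E,V \right)} = \frac{V}{2}$
$y{\left(K \right)} = K$ ($y{\left(K \right)} = 1 K = K$)
$\left(-131 + y{\left(-4 \right)} \left(-4\right) \left(-3\right)\right) \left(-113\right) = \left(-131 + \left(-4\right) \left(-4\right) \left(-3\right)\right) \left(-113\right) = \left(-131 + 16 \left(-3\right)\right) \left(-113\right) = \left(-131 - 48\right) \left(-113\right) = \left(-179\right) \left(-113\right) = 20227$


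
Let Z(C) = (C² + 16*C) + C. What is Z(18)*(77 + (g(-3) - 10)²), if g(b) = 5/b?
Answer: 134260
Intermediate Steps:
Z(C) = C² + 17*C
Z(18)*(77 + (g(-3) - 10)²) = (18*(17 + 18))*(77 + (5/(-3) - 10)²) = (18*35)*(77 + (5*(-⅓) - 10)²) = 630*(77 + (-5/3 - 10)²) = 630*(77 + (-35/3)²) = 630*(77 + 1225/9) = 630*(1918/9) = 134260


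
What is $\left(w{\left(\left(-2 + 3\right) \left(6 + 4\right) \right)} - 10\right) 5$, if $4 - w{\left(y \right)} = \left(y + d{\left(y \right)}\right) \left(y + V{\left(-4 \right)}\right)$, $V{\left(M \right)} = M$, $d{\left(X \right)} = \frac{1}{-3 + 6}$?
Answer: $-340$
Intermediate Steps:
$d{\left(X \right)} = \frac{1}{3}$
$w{\left(y \right)} = 4 - \left(-4 + y\right) \left(\frac{1}{3} + y\right)$ ($w{\left(y \right)} = 4 - \left(y + \frac{1}{3}\right) \left(y - 4\right) = 4 - \left(\frac{1}{3} + y\right) \left(-4 + y\right) = 4 - \left(-4 + y\right) \left(\frac{1}{3} + y\right)$)
$\left(w{\left(\left(-2 + 3\right) \left(6 + 4\right) \right)} - 10\right) 5 = \left(\left(\frac{16}{3} - \left(\left(-2 + 3\right) \left(6 + 4\right)\right)^{2} + \frac{11 \left(-2 + 3\right) \left(6 + 4\right)}{3}\right) - 10\right) 5 = \left(\left(\frac{16}{3} - \left(1 \cdot 10\right)^{2} + \frac{11 \cdot 1 \cdot 10}{3}\right) - 10\right) 5 = \left(\left(\frac{16}{3} - 10^{2} + \frac{11}{3} \cdot 10\right) - 10\right) 5 = \left(\left(\frac{16}{3} - 100 + \frac{110}{3}\right) - 10\right) 5 = \left(-58 - 10\right) 5 = \left(-68\right) 5 = -340$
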